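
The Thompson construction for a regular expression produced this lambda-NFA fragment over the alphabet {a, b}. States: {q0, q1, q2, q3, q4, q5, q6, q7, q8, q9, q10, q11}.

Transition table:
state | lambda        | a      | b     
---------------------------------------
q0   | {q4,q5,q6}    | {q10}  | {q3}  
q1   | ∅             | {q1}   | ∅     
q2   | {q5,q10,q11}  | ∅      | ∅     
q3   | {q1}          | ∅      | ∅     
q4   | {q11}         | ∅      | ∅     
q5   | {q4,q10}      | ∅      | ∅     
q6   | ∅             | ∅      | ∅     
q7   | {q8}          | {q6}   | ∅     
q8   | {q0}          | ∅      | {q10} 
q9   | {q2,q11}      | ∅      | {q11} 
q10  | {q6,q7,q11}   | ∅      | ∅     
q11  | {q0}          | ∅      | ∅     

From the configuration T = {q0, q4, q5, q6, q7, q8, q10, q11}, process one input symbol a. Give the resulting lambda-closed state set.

{q0, q4, q5, q6, q7, q8, q10, q11}

q0 on a → {q10}.
q7 on a → {q6}.
No a-transition from q4, q5, q6, q8, q10, q11.
Union after reading a: {q6, q10}.
Now take the lambda-closure:
From q10 via lambda: add q7, q11.
From q7 via lambda: add q8.
From q11 via lambda: add q0.
From q0 via lambda: add q4, q5.
No new states can be added; the closed set is {q0, q4, q5, q6, q7, q8, q10, q11}.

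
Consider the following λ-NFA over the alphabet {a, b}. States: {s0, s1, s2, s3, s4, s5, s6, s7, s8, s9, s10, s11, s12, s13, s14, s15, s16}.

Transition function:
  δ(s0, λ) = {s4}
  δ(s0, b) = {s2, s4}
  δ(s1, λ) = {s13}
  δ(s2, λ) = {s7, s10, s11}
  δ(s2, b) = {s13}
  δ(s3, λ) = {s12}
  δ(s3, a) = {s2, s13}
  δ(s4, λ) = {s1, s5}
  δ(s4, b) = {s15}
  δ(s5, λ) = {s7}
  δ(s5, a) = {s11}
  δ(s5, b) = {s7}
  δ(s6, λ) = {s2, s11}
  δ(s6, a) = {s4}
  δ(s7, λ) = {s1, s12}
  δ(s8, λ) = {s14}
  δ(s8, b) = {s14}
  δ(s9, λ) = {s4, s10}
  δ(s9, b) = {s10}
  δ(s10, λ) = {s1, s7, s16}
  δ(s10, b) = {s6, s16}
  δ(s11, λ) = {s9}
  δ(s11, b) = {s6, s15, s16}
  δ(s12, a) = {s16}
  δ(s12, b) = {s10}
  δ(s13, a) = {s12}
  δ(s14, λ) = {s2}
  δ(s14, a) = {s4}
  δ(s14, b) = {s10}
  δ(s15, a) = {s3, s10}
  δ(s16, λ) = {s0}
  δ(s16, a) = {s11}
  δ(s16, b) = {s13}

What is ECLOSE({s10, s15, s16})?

Start with {s10, s15, s16}.
From s10 via λ: add s1, s7.
From s16 via λ: add s0.
From s0 via λ: add s4.
From s1 via λ: add s13.
From s7 via λ: add s12.
From s4 via λ: add s5.
No new states can be added; the closed set is {s0, s1, s4, s5, s7, s10, s12, s13, s15, s16}.

{s0, s1, s4, s5, s7, s10, s12, s13, s15, s16}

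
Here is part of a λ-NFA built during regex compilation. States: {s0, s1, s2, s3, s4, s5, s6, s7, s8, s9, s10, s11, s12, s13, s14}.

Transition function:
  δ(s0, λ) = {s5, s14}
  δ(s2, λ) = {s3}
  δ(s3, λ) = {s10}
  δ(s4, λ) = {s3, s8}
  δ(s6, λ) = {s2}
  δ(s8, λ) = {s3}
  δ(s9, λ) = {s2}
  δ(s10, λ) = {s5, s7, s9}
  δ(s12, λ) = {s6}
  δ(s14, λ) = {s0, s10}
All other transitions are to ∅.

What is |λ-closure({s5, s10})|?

Start with {s5, s10}.
From s10 via λ: add s7, s9.
From s9 via λ: add s2.
From s2 via λ: add s3.
λ-closure = {s2, s3, s5, s7, s9, s10}, which has 6 states.

6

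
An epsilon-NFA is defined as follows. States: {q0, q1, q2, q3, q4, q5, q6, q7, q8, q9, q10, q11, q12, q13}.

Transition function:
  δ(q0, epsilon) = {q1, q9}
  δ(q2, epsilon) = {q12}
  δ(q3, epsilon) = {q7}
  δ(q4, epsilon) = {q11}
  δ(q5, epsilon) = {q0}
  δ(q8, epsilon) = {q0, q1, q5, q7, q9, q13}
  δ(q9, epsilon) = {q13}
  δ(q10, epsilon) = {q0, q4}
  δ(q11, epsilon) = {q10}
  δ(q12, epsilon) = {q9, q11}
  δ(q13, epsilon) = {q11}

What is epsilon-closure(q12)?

Start with {q12}.
From q12 via epsilon: add q9, q11.
From q9 via epsilon: add q13.
From q11 via epsilon: add q10.
From q10 via epsilon: add q0, q4.
From q0 via epsilon: add q1.
No new states can be added; the closed set is {q0, q1, q4, q9, q10, q11, q12, q13}.

{q0, q1, q4, q9, q10, q11, q12, q13}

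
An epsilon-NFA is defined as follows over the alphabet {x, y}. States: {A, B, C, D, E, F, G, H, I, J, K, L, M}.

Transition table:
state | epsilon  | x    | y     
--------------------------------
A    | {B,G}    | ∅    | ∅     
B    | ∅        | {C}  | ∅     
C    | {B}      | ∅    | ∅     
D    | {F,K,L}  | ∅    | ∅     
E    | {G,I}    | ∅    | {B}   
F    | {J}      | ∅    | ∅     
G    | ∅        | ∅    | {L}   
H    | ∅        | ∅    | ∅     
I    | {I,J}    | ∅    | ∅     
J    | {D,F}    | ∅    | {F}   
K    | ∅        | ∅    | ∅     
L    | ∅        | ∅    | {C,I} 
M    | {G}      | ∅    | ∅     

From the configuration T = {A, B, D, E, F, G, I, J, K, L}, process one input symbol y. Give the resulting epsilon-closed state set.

{B, C, D, F, I, J, K, L}

E on y → {B}.
G on y → {L}.
J on y → {F}.
L on y → {C, I}.
No y-transition from A, B, D, F, I, K.
Union after reading y: {B, C, F, I, L}.
Now take the epsilon-closure:
From F via epsilon: add J.
From J via epsilon: add D.
From D via epsilon: add K.
No new states can be added; the closed set is {B, C, D, F, I, J, K, L}.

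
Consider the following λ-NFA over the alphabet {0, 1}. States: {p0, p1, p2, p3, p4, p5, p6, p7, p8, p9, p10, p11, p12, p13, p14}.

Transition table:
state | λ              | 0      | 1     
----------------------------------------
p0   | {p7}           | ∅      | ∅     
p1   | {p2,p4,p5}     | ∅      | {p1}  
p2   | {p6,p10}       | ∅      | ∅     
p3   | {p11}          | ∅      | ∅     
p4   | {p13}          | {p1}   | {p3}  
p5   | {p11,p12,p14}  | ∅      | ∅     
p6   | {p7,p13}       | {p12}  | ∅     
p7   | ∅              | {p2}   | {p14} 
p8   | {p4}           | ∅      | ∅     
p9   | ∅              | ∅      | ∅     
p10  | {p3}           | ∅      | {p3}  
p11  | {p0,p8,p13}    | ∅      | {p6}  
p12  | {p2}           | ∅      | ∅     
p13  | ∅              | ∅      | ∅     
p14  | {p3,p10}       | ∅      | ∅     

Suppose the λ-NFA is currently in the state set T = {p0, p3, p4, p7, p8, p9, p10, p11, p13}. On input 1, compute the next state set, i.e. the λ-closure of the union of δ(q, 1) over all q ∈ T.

p4 on 1 → {p3}.
p7 on 1 → {p14}.
p10 on 1 → {p3}.
p11 on 1 → {p6}.
No 1-transition from p0, p3, p8, p9, p13.
Union after reading 1: {p3, p6, p14}.
Now take the λ-closure:
From p3 via λ: add p11.
From p6 via λ: add p7, p13.
From p14 via λ: add p10.
From p11 via λ: add p0, p8.
From p8 via λ: add p4.
No new states can be added; the closed set is {p0, p3, p4, p6, p7, p8, p10, p11, p13, p14}.

{p0, p3, p4, p6, p7, p8, p10, p11, p13, p14}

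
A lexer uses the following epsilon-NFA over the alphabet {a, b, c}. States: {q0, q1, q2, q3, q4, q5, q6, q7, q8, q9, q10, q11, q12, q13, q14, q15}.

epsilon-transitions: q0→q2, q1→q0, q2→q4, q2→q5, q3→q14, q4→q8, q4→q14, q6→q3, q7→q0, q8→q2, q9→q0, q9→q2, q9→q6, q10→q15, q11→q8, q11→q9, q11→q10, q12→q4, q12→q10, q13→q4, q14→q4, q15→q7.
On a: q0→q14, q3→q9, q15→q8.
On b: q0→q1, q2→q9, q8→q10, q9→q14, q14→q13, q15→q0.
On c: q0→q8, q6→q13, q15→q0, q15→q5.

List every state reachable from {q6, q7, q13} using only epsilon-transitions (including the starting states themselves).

{q0, q2, q3, q4, q5, q6, q7, q8, q13, q14}

Start with {q6, q7, q13}.
From q6 via epsilon: add q3.
From q7 via epsilon: add q0.
From q13 via epsilon: add q4.
From q0 via epsilon: add q2.
From q3 via epsilon: add q14.
From q4 via epsilon: add q8.
From q2 via epsilon: add q5.
No new states can be added; the closed set is {q0, q2, q3, q4, q5, q6, q7, q8, q13, q14}.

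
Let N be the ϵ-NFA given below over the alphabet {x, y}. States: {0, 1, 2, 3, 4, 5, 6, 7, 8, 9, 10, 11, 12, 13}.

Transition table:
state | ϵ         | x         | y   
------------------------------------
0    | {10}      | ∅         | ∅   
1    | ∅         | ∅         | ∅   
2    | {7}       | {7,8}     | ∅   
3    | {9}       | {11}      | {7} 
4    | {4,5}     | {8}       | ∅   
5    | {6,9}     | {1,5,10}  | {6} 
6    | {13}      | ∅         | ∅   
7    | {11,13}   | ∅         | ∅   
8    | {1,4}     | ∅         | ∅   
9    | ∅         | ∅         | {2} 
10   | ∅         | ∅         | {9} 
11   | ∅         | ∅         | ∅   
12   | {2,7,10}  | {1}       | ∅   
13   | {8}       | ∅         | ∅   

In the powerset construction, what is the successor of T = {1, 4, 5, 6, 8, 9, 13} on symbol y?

{1, 2, 4, 5, 6, 7, 8, 9, 11, 13}

5 on y → {6}.
9 on y → {2}.
No y-transition from 1, 4, 6, 8, 13.
Union after reading y: {2, 6}.
Now take the ϵ-closure:
From 2 via ϵ: add 7.
From 6 via ϵ: add 13.
From 7 via ϵ: add 11.
From 13 via ϵ: add 8.
From 8 via ϵ: add 1, 4.
From 4 via ϵ: add 5.
From 5 via ϵ: add 9.
No new states can be added; the closed set is {1, 2, 4, 5, 6, 7, 8, 9, 11, 13}.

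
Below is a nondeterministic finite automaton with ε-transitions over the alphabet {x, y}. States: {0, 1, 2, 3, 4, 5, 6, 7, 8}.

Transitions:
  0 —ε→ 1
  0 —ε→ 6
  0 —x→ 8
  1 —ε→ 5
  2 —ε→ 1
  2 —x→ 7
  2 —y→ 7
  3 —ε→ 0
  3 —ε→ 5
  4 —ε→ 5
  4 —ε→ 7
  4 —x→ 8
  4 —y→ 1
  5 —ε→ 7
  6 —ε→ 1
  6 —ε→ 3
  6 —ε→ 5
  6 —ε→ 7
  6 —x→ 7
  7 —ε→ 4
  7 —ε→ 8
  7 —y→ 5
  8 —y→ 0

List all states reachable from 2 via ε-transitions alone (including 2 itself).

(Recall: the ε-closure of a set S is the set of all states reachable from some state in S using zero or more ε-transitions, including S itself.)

{1, 2, 4, 5, 7, 8}

Start with {2}.
From 2 via ε: add 1.
From 1 via ε: add 5.
From 5 via ε: add 7.
From 7 via ε: add 4, 8.
No new states can be added; the closed set is {1, 2, 4, 5, 7, 8}.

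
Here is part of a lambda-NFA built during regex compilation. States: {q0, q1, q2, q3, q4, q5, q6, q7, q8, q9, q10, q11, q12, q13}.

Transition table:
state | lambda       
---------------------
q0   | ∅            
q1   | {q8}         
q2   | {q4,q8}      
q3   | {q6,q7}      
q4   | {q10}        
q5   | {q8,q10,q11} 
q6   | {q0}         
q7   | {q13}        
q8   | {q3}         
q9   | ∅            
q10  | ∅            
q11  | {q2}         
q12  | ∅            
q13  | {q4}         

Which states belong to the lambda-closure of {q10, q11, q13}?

Start with {q10, q11, q13}.
From q11 via lambda: add q2.
From q13 via lambda: add q4.
From q2 via lambda: add q8.
From q8 via lambda: add q3.
From q3 via lambda: add q6, q7.
From q6 via lambda: add q0.
No new states can be added; the closed set is {q0, q2, q3, q4, q6, q7, q8, q10, q11, q13}.

{q0, q2, q3, q4, q6, q7, q8, q10, q11, q13}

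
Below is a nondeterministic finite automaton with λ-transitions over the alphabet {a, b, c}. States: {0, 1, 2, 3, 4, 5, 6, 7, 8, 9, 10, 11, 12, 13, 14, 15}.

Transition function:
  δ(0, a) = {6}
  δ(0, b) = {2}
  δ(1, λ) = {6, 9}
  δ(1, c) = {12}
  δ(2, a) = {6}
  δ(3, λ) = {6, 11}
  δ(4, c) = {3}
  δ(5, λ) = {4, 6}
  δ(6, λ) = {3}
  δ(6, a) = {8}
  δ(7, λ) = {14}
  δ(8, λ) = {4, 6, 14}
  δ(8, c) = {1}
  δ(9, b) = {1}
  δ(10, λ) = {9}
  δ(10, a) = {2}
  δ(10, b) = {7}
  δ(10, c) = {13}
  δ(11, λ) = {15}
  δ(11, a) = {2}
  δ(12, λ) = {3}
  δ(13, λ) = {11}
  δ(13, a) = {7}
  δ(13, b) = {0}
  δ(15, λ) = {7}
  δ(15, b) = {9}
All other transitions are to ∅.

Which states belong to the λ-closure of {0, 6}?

Start with {0, 6}.
From 6 via λ: add 3.
From 3 via λ: add 11.
From 11 via λ: add 15.
From 15 via λ: add 7.
From 7 via λ: add 14.
No new states can be added; the closed set is {0, 3, 6, 7, 11, 14, 15}.

{0, 3, 6, 7, 11, 14, 15}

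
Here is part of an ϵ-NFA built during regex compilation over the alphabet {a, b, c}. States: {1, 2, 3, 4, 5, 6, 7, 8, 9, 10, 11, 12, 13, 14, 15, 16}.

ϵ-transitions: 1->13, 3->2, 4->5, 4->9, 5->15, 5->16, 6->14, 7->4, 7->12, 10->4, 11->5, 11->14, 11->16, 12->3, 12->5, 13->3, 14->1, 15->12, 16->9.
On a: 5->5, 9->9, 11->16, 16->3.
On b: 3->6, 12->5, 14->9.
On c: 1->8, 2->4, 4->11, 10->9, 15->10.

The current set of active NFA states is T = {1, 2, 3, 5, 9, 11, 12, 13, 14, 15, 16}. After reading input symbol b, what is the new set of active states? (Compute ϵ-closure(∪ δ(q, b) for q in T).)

3 on b → {6}.
12 on b → {5}.
14 on b → {9}.
No b-transition from 1, 2, 5, 9, 11, 13, 15, 16.
Union after reading b: {5, 6, 9}.
Now take the ϵ-closure:
From 5 via ϵ: add 15, 16.
From 6 via ϵ: add 14.
From 14 via ϵ: add 1.
From 15 via ϵ: add 12.
From 1 via ϵ: add 13.
From 12 via ϵ: add 3.
From 3 via ϵ: add 2.
No new states can be added; the closed set is {1, 2, 3, 5, 6, 9, 12, 13, 14, 15, 16}.

{1, 2, 3, 5, 6, 9, 12, 13, 14, 15, 16}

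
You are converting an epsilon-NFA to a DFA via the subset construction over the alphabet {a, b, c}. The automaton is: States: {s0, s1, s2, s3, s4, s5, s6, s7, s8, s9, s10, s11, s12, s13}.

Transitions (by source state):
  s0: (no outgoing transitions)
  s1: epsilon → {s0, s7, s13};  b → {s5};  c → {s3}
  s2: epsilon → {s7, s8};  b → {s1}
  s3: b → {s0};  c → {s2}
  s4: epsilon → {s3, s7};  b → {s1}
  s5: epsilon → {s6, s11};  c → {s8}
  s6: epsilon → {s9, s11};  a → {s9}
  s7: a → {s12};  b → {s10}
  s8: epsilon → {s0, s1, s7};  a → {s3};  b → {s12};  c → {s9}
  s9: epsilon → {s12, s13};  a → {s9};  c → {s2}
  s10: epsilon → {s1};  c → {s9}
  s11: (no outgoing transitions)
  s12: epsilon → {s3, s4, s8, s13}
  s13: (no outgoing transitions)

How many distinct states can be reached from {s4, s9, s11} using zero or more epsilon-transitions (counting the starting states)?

Start with {s4, s9, s11}.
From s4 via epsilon: add s3, s7.
From s9 via epsilon: add s12, s13.
From s12 via epsilon: add s8.
From s8 via epsilon: add s0, s1.
epsilon-closure = {s0, s1, s3, s4, s7, s8, s9, s11, s12, s13}, which has 10 states.

10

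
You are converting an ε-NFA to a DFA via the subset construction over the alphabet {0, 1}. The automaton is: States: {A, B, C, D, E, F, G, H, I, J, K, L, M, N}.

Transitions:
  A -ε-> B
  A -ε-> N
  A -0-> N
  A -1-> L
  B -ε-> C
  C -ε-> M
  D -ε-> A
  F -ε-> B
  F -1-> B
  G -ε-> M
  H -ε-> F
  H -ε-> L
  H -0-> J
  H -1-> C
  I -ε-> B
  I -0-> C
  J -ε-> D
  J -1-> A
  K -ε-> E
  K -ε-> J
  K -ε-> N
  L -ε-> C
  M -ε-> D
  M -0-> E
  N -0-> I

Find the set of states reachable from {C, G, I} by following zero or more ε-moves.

Start with {C, G, I}.
From C via ε: add M.
From I via ε: add B.
From M via ε: add D.
From D via ε: add A.
From A via ε: add N.
No new states can be added; the closed set is {A, B, C, D, G, I, M, N}.

{A, B, C, D, G, I, M, N}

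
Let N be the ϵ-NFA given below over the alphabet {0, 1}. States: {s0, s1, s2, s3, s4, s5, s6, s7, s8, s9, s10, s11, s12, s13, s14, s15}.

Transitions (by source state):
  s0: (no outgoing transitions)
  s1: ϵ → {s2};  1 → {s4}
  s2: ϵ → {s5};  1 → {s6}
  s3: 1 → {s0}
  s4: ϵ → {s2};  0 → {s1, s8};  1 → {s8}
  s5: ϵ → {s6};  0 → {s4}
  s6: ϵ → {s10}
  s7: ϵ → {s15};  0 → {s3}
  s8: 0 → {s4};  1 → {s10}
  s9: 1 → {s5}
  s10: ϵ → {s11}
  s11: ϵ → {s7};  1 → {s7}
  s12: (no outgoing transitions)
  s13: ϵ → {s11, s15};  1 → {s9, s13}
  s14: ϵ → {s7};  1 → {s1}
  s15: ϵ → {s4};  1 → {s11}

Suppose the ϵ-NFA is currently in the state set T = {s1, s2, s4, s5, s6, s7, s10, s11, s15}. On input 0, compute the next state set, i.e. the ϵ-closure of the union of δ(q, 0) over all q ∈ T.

{s1, s2, s3, s4, s5, s6, s7, s8, s10, s11, s15}

s4 on 0 → {s1, s8}.
s5 on 0 → {s4}.
s7 on 0 → {s3}.
No 0-transition from s1, s2, s6, s10, s11, s15.
Union after reading 0: {s1, s3, s4, s8}.
Now take the ϵ-closure:
From s1 via ϵ: add s2.
From s2 via ϵ: add s5.
From s5 via ϵ: add s6.
From s6 via ϵ: add s10.
From s10 via ϵ: add s11.
From s11 via ϵ: add s7.
From s7 via ϵ: add s15.
No new states can be added; the closed set is {s1, s2, s3, s4, s5, s6, s7, s8, s10, s11, s15}.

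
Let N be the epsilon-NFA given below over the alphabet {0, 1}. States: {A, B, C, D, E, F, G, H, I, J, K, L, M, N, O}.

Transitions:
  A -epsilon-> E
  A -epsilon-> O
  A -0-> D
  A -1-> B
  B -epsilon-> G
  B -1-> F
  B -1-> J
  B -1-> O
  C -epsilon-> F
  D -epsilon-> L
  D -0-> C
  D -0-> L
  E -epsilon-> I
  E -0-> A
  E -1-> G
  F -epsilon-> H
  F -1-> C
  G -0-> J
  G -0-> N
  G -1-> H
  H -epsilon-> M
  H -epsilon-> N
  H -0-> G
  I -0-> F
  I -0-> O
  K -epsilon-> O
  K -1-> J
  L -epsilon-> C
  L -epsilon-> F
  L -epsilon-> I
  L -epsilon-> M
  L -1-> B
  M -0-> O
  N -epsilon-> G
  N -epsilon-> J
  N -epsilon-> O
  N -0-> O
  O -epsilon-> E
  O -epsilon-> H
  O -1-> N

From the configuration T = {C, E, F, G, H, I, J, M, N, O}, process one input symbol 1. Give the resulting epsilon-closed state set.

E on 1 → {G}.
F on 1 → {C}.
G on 1 → {H}.
O on 1 → {N}.
No 1-transition from C, H, I, J, M, N.
Union after reading 1: {C, G, H, N}.
Now take the epsilon-closure:
From C via epsilon: add F.
From H via epsilon: add M.
From N via epsilon: add J, O.
From O via epsilon: add E.
From E via epsilon: add I.
No new states can be added; the closed set is {C, E, F, G, H, I, J, M, N, O}.

{C, E, F, G, H, I, J, M, N, O}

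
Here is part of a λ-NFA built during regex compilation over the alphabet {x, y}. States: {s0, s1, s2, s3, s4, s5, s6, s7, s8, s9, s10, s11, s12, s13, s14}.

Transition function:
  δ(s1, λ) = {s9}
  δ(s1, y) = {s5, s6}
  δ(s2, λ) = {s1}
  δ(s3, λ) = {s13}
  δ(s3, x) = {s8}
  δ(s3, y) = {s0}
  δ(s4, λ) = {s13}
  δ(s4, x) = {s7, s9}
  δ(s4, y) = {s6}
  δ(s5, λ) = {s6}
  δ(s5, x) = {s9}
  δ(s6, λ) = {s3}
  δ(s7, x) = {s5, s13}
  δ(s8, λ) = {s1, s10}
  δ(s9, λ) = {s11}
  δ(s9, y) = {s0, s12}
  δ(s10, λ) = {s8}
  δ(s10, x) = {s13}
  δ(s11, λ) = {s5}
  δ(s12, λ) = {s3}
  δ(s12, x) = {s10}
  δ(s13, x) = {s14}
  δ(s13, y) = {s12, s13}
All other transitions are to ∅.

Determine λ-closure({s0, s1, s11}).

Start with {s0, s1, s11}.
From s1 via λ: add s9.
From s11 via λ: add s5.
From s5 via λ: add s6.
From s6 via λ: add s3.
From s3 via λ: add s13.
No new states can be added; the closed set is {s0, s1, s3, s5, s6, s9, s11, s13}.

{s0, s1, s3, s5, s6, s9, s11, s13}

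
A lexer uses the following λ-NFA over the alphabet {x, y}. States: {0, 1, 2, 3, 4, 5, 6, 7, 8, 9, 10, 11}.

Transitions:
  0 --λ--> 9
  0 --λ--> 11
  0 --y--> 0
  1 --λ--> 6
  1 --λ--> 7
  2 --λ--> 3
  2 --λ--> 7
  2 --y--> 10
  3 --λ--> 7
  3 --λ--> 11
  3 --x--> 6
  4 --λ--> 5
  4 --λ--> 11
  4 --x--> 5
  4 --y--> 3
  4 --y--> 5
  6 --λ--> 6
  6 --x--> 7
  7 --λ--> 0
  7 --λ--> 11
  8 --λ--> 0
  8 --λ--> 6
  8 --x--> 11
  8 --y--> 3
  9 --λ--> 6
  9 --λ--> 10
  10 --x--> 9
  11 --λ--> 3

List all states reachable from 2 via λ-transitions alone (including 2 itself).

{0, 2, 3, 6, 7, 9, 10, 11}

Start with {2}.
From 2 via λ: add 3, 7.
From 3 via λ: add 11.
From 7 via λ: add 0.
From 0 via λ: add 9.
From 9 via λ: add 6, 10.
No new states can be added; the closed set is {0, 2, 3, 6, 7, 9, 10, 11}.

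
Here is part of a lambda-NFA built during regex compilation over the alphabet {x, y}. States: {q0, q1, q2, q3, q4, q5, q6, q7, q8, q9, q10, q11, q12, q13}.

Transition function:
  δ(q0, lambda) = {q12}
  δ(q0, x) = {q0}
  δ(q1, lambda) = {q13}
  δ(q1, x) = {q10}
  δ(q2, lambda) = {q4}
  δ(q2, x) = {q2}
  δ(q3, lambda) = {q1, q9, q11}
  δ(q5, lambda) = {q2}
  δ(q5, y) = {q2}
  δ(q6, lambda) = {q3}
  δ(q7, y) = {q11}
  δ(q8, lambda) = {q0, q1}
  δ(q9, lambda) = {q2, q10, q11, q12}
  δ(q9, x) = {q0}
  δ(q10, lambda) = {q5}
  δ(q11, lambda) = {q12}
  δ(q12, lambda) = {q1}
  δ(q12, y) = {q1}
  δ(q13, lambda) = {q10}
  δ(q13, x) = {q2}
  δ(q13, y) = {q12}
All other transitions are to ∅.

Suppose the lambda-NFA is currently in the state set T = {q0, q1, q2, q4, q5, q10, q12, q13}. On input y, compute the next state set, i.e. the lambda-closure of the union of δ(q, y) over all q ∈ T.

q5 on y → {q2}.
q12 on y → {q1}.
q13 on y → {q12}.
No y-transition from q0, q1, q2, q4, q10.
Union after reading y: {q1, q2, q12}.
Now take the lambda-closure:
From q1 via lambda: add q13.
From q2 via lambda: add q4.
From q13 via lambda: add q10.
From q10 via lambda: add q5.
No new states can be added; the closed set is {q1, q2, q4, q5, q10, q12, q13}.

{q1, q2, q4, q5, q10, q12, q13}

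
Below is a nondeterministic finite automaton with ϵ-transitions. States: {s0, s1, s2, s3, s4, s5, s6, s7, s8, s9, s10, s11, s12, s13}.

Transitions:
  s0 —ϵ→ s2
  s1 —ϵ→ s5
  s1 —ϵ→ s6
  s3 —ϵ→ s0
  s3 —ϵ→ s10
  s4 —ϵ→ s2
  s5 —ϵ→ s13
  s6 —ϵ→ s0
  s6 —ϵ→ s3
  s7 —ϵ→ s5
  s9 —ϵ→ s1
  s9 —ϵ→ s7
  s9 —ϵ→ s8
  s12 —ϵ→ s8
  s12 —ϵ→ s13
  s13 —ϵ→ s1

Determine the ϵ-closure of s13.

{s0, s1, s2, s3, s5, s6, s10, s13}

Start with {s13}.
From s13 via ϵ: add s1.
From s1 via ϵ: add s5, s6.
From s6 via ϵ: add s0, s3.
From s0 via ϵ: add s2.
From s3 via ϵ: add s10.
No new states can be added; the closed set is {s0, s1, s2, s3, s5, s6, s10, s13}.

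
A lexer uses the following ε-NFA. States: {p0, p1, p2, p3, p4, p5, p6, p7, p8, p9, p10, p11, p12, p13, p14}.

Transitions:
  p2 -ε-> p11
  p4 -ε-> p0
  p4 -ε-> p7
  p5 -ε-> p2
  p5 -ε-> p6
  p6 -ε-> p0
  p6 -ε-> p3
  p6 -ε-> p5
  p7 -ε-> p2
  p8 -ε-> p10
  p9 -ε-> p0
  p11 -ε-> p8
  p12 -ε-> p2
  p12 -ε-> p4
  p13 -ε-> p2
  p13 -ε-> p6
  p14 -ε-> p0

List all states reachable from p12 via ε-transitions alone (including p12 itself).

{p0, p2, p4, p7, p8, p10, p11, p12}

Start with {p12}.
From p12 via ε: add p2, p4.
From p2 via ε: add p11.
From p4 via ε: add p0, p7.
From p11 via ε: add p8.
From p8 via ε: add p10.
No new states can be added; the closed set is {p0, p2, p4, p7, p8, p10, p11, p12}.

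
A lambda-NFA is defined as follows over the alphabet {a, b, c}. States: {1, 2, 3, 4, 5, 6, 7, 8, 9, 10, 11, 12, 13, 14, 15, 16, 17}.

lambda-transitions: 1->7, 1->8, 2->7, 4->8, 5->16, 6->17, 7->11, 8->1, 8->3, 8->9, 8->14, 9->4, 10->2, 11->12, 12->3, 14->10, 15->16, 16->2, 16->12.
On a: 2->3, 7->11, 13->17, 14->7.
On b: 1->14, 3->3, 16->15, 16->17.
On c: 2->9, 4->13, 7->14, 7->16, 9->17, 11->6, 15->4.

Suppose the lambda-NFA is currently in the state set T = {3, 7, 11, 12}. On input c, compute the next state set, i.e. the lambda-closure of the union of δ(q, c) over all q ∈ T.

7 on c → {14, 16}.
11 on c → {6}.
No c-transition from 3, 12.
Union after reading c: {6, 14, 16}.
Now take the lambda-closure:
From 6 via lambda: add 17.
From 14 via lambda: add 10.
From 16 via lambda: add 2, 12.
From 2 via lambda: add 7.
From 12 via lambda: add 3.
From 7 via lambda: add 11.
No new states can be added; the closed set is {2, 3, 6, 7, 10, 11, 12, 14, 16, 17}.

{2, 3, 6, 7, 10, 11, 12, 14, 16, 17}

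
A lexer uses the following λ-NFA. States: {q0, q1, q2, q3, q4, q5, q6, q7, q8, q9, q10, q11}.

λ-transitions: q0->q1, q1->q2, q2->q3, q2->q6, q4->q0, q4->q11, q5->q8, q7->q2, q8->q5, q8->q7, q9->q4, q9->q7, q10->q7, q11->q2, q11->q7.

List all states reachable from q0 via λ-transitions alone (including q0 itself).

Start with {q0}.
From q0 via λ: add q1.
From q1 via λ: add q2.
From q2 via λ: add q3, q6.
No new states can be added; the closed set is {q0, q1, q2, q3, q6}.

{q0, q1, q2, q3, q6}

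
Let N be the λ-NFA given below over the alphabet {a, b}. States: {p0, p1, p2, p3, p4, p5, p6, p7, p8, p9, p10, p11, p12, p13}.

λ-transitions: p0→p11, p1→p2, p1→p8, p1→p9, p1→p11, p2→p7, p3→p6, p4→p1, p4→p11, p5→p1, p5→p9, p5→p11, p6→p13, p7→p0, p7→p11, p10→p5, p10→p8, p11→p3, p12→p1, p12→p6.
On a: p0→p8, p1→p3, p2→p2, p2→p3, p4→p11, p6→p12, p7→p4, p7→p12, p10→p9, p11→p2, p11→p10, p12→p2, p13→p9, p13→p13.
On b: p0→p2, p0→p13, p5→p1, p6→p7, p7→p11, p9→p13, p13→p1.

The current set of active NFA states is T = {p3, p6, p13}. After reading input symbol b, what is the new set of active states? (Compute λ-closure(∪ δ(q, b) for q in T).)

p6 on b → {p7}.
p13 on b → {p1}.
No b-transition from p3.
Union after reading b: {p1, p7}.
Now take the λ-closure:
From p1 via λ: add p2, p8, p9, p11.
From p7 via λ: add p0.
From p11 via λ: add p3.
From p3 via λ: add p6.
From p6 via λ: add p13.
No new states can be added; the closed set is {p0, p1, p2, p3, p6, p7, p8, p9, p11, p13}.

{p0, p1, p2, p3, p6, p7, p8, p9, p11, p13}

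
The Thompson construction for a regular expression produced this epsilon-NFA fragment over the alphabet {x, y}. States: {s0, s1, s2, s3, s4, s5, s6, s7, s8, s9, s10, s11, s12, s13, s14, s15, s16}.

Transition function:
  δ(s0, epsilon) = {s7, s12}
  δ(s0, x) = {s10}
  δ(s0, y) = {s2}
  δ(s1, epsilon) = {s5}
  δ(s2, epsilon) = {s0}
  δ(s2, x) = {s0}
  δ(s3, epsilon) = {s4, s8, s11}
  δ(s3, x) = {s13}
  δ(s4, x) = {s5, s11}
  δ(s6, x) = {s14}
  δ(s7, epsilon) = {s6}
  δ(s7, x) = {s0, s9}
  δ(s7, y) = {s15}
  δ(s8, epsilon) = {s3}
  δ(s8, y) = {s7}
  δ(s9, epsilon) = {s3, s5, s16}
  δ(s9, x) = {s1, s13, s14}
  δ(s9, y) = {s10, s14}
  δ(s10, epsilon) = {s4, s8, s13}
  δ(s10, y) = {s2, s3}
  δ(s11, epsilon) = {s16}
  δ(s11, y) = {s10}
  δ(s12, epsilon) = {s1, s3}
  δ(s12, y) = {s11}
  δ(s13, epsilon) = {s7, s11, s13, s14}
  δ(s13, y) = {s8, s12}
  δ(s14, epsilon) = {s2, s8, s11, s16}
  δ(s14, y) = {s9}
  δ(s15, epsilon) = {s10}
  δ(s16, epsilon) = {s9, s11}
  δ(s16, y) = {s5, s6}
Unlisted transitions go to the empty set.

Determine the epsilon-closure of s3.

Start with {s3}.
From s3 via epsilon: add s4, s8, s11.
From s11 via epsilon: add s16.
From s16 via epsilon: add s9.
From s9 via epsilon: add s5.
No new states can be added; the closed set is {s3, s4, s5, s8, s9, s11, s16}.

{s3, s4, s5, s8, s9, s11, s16}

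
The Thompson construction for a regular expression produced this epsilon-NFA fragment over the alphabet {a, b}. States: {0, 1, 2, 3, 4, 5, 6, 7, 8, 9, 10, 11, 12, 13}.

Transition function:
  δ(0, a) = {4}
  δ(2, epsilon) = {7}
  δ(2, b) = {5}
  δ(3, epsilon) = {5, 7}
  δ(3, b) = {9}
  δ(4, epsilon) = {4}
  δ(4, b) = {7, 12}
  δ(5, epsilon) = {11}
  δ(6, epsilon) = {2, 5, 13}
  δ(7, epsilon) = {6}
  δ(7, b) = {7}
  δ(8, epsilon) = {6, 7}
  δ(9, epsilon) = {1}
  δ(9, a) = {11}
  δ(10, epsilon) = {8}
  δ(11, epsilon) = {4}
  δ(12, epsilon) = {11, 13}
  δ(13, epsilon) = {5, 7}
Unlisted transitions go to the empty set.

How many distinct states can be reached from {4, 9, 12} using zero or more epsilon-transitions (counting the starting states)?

10

Start with {4, 9, 12}.
From 9 via epsilon: add 1.
From 12 via epsilon: add 11, 13.
From 13 via epsilon: add 5, 7.
From 7 via epsilon: add 6.
From 6 via epsilon: add 2.
epsilon-closure = {1, 2, 4, 5, 6, 7, 9, 11, 12, 13}, which has 10 states.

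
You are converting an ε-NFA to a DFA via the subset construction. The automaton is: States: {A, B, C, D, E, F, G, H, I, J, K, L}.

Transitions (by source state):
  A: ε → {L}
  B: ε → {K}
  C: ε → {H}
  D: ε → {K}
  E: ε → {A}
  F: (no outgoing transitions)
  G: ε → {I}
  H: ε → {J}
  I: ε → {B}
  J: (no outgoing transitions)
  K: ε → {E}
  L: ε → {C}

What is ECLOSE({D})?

{A, C, D, E, H, J, K, L}

Start with {D}.
From D via ε: add K.
From K via ε: add E.
From E via ε: add A.
From A via ε: add L.
From L via ε: add C.
From C via ε: add H.
From H via ε: add J.
No new states can be added; the closed set is {A, C, D, E, H, J, K, L}.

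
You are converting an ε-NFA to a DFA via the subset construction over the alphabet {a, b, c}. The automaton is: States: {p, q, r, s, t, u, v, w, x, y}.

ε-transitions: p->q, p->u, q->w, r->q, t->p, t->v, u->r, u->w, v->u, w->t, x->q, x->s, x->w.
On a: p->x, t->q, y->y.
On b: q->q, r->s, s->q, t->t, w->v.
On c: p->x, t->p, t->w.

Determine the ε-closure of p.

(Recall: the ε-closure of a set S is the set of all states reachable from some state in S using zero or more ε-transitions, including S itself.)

{p, q, r, t, u, v, w}

Start with {p}.
From p via ε: add q, u.
From q via ε: add w.
From u via ε: add r.
From w via ε: add t.
From t via ε: add v.
No new states can be added; the closed set is {p, q, r, t, u, v, w}.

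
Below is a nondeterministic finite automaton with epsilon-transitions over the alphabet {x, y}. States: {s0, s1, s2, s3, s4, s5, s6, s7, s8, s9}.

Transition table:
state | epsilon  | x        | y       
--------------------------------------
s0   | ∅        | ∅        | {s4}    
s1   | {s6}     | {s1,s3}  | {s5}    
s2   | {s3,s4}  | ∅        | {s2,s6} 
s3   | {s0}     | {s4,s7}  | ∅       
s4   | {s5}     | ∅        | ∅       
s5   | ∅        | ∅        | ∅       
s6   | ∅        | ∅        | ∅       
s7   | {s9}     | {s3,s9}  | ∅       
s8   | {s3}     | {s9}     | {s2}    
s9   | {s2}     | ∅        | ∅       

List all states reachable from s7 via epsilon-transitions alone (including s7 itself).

Start with {s7}.
From s7 via epsilon: add s9.
From s9 via epsilon: add s2.
From s2 via epsilon: add s3, s4.
From s3 via epsilon: add s0.
From s4 via epsilon: add s5.
No new states can be added; the closed set is {s0, s2, s3, s4, s5, s7, s9}.

{s0, s2, s3, s4, s5, s7, s9}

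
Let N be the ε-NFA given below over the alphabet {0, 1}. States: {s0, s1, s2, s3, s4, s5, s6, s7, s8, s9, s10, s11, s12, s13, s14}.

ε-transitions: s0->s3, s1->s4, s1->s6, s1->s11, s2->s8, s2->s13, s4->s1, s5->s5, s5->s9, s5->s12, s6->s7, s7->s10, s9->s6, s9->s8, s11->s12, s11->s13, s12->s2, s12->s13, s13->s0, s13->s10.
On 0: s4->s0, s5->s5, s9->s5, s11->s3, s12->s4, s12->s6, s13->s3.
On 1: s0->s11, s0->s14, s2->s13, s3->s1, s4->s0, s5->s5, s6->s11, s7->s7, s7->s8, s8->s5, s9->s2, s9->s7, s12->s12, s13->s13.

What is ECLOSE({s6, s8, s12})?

{s0, s2, s3, s6, s7, s8, s10, s12, s13}

Start with {s6, s8, s12}.
From s6 via ε: add s7.
From s12 via ε: add s2, s13.
From s7 via ε: add s10.
From s13 via ε: add s0.
From s0 via ε: add s3.
No new states can be added; the closed set is {s0, s2, s3, s6, s7, s8, s10, s12, s13}.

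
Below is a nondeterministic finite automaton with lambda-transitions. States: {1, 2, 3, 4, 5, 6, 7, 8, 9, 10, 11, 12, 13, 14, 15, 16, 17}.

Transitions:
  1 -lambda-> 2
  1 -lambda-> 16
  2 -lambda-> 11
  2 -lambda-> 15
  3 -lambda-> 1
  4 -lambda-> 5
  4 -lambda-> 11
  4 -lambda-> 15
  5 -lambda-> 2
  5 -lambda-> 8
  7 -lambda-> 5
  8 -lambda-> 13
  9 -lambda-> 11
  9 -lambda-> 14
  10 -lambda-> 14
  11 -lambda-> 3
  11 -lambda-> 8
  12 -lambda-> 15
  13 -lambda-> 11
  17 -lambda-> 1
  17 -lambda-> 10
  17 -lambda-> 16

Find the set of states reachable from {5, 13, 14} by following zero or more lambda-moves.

Start with {5, 13, 14}.
From 5 via lambda: add 2, 8.
From 13 via lambda: add 11.
From 2 via lambda: add 15.
From 11 via lambda: add 3.
From 3 via lambda: add 1.
From 1 via lambda: add 16.
No new states can be added; the closed set is {1, 2, 3, 5, 8, 11, 13, 14, 15, 16}.

{1, 2, 3, 5, 8, 11, 13, 14, 15, 16}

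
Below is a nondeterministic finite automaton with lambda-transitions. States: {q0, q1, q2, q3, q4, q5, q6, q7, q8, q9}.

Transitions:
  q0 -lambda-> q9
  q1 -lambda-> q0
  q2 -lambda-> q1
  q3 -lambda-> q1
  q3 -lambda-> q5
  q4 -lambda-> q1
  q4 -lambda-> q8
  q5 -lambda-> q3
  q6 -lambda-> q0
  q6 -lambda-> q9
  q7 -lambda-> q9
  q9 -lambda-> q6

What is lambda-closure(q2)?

{q0, q1, q2, q6, q9}

Start with {q2}.
From q2 via lambda: add q1.
From q1 via lambda: add q0.
From q0 via lambda: add q9.
From q9 via lambda: add q6.
No new states can be added; the closed set is {q0, q1, q2, q6, q9}.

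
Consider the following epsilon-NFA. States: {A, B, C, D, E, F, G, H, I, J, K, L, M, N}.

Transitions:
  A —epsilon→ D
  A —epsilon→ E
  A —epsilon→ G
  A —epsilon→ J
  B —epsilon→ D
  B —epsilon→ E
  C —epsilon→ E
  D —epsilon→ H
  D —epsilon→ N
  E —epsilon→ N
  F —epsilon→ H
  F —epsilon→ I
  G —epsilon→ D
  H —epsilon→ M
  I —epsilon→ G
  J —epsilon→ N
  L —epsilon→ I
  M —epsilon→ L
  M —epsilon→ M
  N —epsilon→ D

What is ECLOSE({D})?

{D, G, H, I, L, M, N}

Start with {D}.
From D via epsilon: add H, N.
From H via epsilon: add M.
From M via epsilon: add L.
From L via epsilon: add I.
From I via epsilon: add G.
No new states can be added; the closed set is {D, G, H, I, L, M, N}.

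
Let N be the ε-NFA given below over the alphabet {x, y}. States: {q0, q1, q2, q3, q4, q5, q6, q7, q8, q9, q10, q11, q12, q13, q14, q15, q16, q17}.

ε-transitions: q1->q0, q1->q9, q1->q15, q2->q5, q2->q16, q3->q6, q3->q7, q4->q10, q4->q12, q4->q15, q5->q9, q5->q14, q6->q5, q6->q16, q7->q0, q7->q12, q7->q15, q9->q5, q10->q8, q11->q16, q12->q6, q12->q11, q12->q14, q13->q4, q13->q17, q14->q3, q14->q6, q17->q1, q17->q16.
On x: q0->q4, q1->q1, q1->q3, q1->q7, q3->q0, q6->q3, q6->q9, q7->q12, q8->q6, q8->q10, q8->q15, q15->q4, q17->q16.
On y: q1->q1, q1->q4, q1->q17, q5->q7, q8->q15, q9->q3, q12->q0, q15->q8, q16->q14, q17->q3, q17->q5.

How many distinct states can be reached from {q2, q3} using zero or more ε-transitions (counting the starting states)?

12

Start with {q2, q3}.
From q2 via ε: add q5, q16.
From q3 via ε: add q6, q7.
From q5 via ε: add q9, q14.
From q7 via ε: add q0, q12, q15.
From q12 via ε: add q11.
ε-closure = {q0, q2, q3, q5, q6, q7, q9, q11, q12, q14, q15, q16}, which has 12 states.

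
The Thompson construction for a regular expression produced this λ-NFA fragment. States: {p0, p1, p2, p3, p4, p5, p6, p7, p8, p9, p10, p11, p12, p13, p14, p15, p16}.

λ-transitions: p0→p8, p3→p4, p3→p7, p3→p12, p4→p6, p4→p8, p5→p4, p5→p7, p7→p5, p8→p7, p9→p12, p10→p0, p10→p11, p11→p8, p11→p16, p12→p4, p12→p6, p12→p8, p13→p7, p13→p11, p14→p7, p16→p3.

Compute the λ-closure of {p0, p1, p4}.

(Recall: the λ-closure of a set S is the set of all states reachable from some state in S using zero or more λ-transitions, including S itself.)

{p0, p1, p4, p5, p6, p7, p8}

Start with {p0, p1, p4}.
From p0 via λ: add p8.
From p4 via λ: add p6.
From p8 via λ: add p7.
From p7 via λ: add p5.
No new states can be added; the closed set is {p0, p1, p4, p5, p6, p7, p8}.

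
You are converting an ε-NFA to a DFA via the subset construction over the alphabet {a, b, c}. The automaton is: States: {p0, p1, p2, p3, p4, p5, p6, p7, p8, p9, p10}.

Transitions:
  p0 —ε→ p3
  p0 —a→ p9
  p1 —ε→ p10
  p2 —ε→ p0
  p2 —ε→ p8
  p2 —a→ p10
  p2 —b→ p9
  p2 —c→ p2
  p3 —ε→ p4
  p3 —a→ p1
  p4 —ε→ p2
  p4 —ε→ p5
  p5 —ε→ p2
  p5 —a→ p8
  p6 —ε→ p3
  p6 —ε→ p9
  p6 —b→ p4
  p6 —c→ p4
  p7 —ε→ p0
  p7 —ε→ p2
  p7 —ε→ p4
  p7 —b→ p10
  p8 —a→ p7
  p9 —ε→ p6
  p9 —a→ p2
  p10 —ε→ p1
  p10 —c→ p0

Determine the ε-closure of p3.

{p0, p2, p3, p4, p5, p8}

Start with {p3}.
From p3 via ε: add p4.
From p4 via ε: add p2, p5.
From p2 via ε: add p0, p8.
No new states can be added; the closed set is {p0, p2, p3, p4, p5, p8}.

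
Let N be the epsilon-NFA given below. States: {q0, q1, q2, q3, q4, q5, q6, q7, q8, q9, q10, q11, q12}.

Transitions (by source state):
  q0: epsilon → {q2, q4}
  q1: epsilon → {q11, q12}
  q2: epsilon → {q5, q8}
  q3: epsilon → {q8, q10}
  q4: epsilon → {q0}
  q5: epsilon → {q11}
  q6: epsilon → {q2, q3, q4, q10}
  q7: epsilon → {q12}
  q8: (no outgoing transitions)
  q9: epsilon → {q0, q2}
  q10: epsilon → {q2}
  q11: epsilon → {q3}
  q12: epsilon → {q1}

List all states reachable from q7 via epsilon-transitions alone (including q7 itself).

Start with {q7}.
From q7 via epsilon: add q12.
From q12 via epsilon: add q1.
From q1 via epsilon: add q11.
From q11 via epsilon: add q3.
From q3 via epsilon: add q8, q10.
From q10 via epsilon: add q2.
From q2 via epsilon: add q5.
No new states can be added; the closed set is {q1, q2, q3, q5, q7, q8, q10, q11, q12}.

{q1, q2, q3, q5, q7, q8, q10, q11, q12}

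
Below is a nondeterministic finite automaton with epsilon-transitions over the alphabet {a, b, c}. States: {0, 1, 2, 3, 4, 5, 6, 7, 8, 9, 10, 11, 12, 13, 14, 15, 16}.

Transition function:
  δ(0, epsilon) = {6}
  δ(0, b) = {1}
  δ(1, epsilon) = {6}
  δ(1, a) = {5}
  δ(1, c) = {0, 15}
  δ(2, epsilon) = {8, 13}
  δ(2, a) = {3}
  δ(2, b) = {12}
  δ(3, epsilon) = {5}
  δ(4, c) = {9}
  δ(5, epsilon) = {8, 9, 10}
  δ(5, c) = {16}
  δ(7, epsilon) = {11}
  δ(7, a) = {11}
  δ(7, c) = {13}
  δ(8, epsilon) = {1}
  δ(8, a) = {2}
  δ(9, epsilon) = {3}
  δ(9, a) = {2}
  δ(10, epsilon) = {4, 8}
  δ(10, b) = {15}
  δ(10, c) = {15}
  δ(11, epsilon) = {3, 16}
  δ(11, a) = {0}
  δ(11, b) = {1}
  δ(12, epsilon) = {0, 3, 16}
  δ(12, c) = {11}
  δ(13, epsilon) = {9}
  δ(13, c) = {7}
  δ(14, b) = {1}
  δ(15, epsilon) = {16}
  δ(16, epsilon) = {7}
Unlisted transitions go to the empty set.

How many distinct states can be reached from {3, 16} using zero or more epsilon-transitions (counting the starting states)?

Start with {3, 16}.
From 3 via epsilon: add 5.
From 16 via epsilon: add 7.
From 5 via epsilon: add 8, 9, 10.
From 7 via epsilon: add 11.
From 8 via epsilon: add 1.
From 10 via epsilon: add 4.
From 1 via epsilon: add 6.
epsilon-closure = {1, 3, 4, 5, 6, 7, 8, 9, 10, 11, 16}, which has 11 states.

11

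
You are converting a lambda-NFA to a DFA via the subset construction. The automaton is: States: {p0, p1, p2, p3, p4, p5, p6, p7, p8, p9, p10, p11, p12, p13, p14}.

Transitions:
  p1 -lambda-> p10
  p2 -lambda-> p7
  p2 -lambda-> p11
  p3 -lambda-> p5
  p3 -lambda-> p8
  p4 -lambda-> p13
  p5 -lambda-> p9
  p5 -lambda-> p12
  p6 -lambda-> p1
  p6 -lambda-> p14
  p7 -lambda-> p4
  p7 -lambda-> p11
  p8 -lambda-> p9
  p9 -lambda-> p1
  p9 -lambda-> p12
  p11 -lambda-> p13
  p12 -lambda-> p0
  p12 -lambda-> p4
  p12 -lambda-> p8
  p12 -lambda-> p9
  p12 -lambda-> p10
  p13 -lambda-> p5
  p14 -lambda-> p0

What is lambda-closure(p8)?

{p0, p1, p4, p5, p8, p9, p10, p12, p13}

Start with {p8}.
From p8 via lambda: add p9.
From p9 via lambda: add p1, p12.
From p1 via lambda: add p10.
From p12 via lambda: add p0, p4.
From p4 via lambda: add p13.
From p13 via lambda: add p5.
No new states can be added; the closed set is {p0, p1, p4, p5, p8, p9, p10, p12, p13}.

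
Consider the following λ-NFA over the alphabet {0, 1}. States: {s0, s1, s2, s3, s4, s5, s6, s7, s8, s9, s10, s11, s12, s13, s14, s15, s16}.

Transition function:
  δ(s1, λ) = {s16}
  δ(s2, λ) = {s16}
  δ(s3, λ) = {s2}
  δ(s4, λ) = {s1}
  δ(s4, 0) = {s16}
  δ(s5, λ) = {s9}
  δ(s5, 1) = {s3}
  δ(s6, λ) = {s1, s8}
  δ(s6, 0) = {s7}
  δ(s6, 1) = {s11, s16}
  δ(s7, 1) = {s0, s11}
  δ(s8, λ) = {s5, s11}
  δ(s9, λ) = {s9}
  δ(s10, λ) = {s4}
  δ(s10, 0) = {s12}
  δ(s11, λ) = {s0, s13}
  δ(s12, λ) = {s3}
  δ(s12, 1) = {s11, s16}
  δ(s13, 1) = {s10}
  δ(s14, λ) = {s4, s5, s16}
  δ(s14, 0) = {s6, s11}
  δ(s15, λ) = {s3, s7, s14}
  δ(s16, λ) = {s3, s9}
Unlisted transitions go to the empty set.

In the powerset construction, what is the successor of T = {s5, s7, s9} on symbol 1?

s5 on 1 → {s3}.
s7 on 1 → {s0, s11}.
No 1-transition from s9.
Union after reading 1: {s0, s3, s11}.
Now take the λ-closure:
From s3 via λ: add s2.
From s11 via λ: add s13.
From s2 via λ: add s16.
From s16 via λ: add s9.
No new states can be added; the closed set is {s0, s2, s3, s9, s11, s13, s16}.

{s0, s2, s3, s9, s11, s13, s16}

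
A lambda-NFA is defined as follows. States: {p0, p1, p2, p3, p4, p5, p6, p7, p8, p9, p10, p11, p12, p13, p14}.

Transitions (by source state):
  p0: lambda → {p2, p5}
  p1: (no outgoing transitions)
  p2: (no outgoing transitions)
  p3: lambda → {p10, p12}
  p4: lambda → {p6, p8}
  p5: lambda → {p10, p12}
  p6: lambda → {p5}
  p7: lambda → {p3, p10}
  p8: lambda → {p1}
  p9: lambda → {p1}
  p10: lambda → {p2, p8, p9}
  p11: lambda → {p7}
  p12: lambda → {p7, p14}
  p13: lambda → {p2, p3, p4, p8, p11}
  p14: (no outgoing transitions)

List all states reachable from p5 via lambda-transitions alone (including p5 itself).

Start with {p5}.
From p5 via lambda: add p10, p12.
From p10 via lambda: add p2, p8, p9.
From p12 via lambda: add p7, p14.
From p7 via lambda: add p3.
From p8 via lambda: add p1.
No new states can be added; the closed set is {p1, p2, p3, p5, p7, p8, p9, p10, p12, p14}.

{p1, p2, p3, p5, p7, p8, p9, p10, p12, p14}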